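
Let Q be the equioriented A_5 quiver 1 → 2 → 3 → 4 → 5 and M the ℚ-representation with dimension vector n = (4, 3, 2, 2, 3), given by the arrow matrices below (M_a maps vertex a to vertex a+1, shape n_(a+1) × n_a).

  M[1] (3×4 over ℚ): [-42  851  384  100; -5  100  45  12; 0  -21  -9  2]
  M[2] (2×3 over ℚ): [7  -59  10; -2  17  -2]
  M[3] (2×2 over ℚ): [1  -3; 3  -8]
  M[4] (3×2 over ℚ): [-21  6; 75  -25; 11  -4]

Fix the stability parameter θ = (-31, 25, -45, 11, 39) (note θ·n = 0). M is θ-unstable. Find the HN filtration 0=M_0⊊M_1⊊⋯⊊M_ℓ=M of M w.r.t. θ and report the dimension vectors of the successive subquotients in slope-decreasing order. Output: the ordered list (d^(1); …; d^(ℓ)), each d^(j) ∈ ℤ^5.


Interval decomposition of M: I[1,1], I[1,2], I[1,5]^2, I[5,5].
HN type (ℓ=5): μ^(1)=39; μ^(2)=25; μ^(3)=11; μ^(4)=-10; μ^(5)=-31

((0, 0, 0, 0, 3); (0, 1, 0, 0, 0); (0, 0, 0, 2, 0); (0, 2, 2, 0, 0); (4, 0, 0, 0, 0))


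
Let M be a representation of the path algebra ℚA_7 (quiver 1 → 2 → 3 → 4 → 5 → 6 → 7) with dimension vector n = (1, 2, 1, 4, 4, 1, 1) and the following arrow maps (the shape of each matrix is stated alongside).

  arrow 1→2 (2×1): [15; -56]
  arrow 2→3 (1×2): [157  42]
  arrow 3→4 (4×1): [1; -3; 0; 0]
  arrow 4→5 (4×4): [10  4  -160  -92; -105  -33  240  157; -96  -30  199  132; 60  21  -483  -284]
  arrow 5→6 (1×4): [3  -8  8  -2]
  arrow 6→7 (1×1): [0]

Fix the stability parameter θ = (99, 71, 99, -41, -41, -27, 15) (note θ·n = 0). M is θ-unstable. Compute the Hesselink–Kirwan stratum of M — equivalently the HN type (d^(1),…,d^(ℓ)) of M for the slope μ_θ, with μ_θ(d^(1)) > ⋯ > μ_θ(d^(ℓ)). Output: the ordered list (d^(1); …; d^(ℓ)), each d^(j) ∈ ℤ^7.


Barcode: M ≅ I[1,5], I[2,2], I[4,5]^2, I[4,6], I[7,7]. HN layers by μ_θ (5 steps, strictly decreasing):
  μ^(1)=71; μ^(2)=187/5; μ^(3)=15; μ^(4)=-27; μ^(5)=-41

((0, 1, 0, 0, 0, 0, 0); (1, 1, 1, 1, 1, 0, 0); (0, 0, 0, 0, 0, 0, 1); (0, 0, 0, 0, 0, 1, 0); (0, 0, 0, 3, 3, 0, 0))


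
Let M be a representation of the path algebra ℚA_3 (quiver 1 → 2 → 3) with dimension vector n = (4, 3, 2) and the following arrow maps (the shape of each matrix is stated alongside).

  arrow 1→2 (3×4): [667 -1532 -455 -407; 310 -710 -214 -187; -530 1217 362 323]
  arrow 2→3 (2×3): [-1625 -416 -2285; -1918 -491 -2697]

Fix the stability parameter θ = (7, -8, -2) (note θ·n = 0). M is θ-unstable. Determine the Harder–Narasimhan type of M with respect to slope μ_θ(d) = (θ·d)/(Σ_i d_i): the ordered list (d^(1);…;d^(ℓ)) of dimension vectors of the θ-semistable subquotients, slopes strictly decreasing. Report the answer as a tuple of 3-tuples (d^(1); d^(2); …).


Barcode: M ≅ I[1,1], I[1,2], I[1,3]^2. HN layers by μ_θ (3 steps, strictly decreasing):
  μ^(1)=7; μ^(2)=-1/2; μ^(3)=-1

((1, 0, 0); (1, 1, 0); (2, 2, 2))


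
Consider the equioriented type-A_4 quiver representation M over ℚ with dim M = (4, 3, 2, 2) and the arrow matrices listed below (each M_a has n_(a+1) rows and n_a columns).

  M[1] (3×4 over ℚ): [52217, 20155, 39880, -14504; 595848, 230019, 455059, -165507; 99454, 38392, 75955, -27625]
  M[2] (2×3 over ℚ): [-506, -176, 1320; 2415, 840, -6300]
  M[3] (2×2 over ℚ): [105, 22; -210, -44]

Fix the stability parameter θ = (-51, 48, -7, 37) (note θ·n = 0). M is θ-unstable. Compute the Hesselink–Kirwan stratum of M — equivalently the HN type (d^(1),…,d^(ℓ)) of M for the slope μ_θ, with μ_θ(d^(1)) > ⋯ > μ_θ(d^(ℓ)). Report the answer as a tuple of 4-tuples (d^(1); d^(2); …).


Via rank(M_{q-1}∘⋯∘M_p): M ≅ I[1,1], I[1,2]^2, I[1,3], I[3,4], I[4,4].
μ_θ-semistable layers: μ^(1)=48; μ^(2)=37; μ^(3)=41/2; μ^(4)=-7; μ^(5)=-51

((0, 2, 0, 0); (0, 0, 0, 2); (0, 1, 1, 0); (0, 0, 1, 0); (4, 0, 0, 0))


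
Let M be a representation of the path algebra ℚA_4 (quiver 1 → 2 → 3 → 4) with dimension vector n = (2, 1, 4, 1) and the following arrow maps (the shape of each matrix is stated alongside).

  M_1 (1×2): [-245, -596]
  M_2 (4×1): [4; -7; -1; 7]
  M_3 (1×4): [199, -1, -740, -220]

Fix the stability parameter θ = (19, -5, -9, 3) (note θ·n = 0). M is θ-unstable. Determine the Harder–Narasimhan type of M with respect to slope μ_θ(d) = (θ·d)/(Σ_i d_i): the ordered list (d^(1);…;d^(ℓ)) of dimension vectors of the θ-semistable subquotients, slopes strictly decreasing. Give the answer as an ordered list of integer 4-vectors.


Interval decomposition of M: I[1,1], I[1,4], I[3,3]^3.
HN type (ℓ=4): μ^(1)=19; μ^(2)=3; μ^(3)=5/3; μ^(4)=-9

((1, 0, 0, 0); (0, 0, 0, 1); (1, 1, 1, 0); (0, 0, 3, 0))


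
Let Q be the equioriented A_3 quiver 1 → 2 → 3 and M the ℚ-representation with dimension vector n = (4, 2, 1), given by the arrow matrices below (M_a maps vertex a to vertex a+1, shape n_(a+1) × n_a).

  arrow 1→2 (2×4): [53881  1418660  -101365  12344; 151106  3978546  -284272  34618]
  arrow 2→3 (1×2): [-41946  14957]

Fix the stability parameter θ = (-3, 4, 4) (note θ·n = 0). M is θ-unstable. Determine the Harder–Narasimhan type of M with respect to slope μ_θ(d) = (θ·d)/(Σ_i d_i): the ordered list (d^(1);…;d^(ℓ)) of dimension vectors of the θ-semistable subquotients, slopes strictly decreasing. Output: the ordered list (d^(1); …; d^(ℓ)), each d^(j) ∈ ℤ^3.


Barcode: M ≅ I[1,1]^2, I[1,2], I[1,3]. HN layers by μ_θ (2 steps, strictly decreasing):
  μ^(1)=4; μ^(2)=-3

((0, 2, 1); (4, 0, 0))


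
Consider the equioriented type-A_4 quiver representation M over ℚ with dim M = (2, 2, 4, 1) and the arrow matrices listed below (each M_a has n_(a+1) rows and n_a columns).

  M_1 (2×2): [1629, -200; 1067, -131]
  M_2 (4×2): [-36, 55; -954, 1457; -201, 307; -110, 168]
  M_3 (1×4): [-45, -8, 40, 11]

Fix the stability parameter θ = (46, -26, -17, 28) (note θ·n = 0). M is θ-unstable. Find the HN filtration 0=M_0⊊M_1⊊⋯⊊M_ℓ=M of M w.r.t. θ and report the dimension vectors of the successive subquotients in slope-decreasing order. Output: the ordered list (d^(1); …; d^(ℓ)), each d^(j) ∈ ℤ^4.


Interval decomposition of M: I[1,3], I[1,4], I[3,3]^2.
HN type (ℓ=3): μ^(1)=28; μ^(2)=1; μ^(3)=-17

((0, 0, 0, 1); (2, 2, 2, 0); (0, 0, 2, 0))


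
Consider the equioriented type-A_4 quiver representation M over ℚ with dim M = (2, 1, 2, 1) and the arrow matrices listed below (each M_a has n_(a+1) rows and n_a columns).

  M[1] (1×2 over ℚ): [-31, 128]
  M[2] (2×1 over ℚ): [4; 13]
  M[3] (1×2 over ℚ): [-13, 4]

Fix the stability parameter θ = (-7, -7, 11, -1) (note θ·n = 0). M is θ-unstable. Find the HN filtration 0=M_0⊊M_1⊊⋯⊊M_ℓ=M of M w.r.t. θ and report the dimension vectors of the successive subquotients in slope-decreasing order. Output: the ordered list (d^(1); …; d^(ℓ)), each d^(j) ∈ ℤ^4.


Barcode: M ≅ I[1,1], I[1,3], I[3,4]. HN layers by μ_θ (3 steps, strictly decreasing):
  μ^(1)=11; μ^(2)=5; μ^(3)=-7

((0, 0, 1, 0); (0, 0, 1, 1); (2, 1, 0, 0))


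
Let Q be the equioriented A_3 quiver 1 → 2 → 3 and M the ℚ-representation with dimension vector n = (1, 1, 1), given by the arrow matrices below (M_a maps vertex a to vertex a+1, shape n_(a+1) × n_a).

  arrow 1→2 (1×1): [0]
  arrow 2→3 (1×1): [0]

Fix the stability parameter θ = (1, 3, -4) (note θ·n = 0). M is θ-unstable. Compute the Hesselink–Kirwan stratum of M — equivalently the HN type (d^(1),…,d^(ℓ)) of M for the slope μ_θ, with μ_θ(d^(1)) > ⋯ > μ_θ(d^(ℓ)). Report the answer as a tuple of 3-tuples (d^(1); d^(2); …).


Barcode: M ≅ I[1,1], I[2,2], I[3,3]. HN layers by μ_θ (3 steps, strictly decreasing):
  μ^(1)=3; μ^(2)=1; μ^(3)=-4

((0, 1, 0); (1, 0, 0); (0, 0, 1))


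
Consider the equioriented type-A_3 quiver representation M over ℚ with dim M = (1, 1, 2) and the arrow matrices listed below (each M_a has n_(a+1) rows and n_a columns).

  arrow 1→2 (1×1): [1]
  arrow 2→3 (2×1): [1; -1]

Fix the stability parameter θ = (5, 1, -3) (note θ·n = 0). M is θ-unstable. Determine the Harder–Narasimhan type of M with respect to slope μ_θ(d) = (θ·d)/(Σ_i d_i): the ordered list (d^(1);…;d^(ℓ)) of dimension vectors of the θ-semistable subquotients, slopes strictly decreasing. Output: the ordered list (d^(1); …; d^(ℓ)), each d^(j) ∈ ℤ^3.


Barcode: M ≅ I[1,3], I[3,3]. HN layers by μ_θ (2 steps, strictly decreasing):
  μ^(1)=1; μ^(2)=-3

((1, 1, 1); (0, 0, 1))


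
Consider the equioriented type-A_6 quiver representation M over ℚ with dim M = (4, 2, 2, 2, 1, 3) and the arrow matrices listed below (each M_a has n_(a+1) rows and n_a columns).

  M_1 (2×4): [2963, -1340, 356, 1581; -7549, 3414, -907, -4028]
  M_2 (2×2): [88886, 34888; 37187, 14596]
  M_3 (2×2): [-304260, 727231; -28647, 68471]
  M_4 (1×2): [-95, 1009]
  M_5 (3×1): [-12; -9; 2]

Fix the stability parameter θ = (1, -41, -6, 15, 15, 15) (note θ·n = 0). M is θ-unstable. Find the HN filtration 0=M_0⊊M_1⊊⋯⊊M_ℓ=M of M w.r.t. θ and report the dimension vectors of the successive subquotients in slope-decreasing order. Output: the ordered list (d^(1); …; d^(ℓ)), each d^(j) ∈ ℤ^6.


Barcode: M ≅ I[1,1]^2, I[1,2], I[1,4], I[3,6], I[6,6]^2. HN layers by μ_θ (4 steps, strictly decreasing):
  μ^(1)=15; μ^(2)=1; μ^(3)=-6; μ^(4)=-20

((0, 0, 0, 2, 1, 3); (2, 0, 0, 0, 0, 0); (0, 0, 2, 0, 0, 0); (2, 2, 0, 0, 0, 0))


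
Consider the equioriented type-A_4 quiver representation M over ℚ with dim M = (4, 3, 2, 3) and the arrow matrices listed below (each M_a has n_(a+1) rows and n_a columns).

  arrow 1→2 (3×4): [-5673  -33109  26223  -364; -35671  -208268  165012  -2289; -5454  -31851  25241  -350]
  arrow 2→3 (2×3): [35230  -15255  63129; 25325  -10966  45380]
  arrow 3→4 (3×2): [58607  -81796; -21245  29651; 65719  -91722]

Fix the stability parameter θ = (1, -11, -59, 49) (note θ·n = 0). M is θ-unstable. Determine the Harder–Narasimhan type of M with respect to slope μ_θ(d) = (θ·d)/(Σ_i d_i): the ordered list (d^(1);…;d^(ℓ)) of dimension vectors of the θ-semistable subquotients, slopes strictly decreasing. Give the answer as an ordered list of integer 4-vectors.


Interval decomposition of M: I[1,1], I[1,2], I[1,4]^2, I[4,4].
HN type (ℓ=4): μ^(1)=49; μ^(2)=1; μ^(3)=-5; μ^(4)=-23

((0, 0, 0, 3); (1, 0, 0, 0); (1, 1, 0, 0); (2, 2, 2, 0))


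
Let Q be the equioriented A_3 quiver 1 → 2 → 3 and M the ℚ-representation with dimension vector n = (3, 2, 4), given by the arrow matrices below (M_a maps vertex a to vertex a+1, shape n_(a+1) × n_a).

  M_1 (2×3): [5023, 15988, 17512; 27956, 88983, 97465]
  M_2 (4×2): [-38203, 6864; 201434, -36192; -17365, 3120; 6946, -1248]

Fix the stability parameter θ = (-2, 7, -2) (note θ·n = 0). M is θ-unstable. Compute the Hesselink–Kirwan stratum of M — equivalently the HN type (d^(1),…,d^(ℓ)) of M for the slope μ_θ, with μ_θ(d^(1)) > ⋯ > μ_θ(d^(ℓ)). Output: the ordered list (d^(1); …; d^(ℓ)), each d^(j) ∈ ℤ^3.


Via rank(M_{q-1}∘⋯∘M_p): M ≅ I[1,1], I[1,2], I[1,3], I[3,3]^3.
μ_θ-semistable layers: μ^(1)=7; μ^(2)=5/2; μ^(3)=-2

((0, 1, 0); (0, 1, 1); (3, 0, 3))


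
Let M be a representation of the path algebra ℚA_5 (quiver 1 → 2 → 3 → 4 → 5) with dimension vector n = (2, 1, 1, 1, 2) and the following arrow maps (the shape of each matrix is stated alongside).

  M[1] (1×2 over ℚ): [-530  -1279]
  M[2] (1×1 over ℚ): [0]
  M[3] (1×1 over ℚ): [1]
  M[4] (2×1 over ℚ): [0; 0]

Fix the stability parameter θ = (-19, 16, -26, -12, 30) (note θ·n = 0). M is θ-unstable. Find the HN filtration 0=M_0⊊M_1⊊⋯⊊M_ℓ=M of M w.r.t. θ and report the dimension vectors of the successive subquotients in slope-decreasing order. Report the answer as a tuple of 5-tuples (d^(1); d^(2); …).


Via rank(M_{q-1}∘⋯∘M_p): M ≅ I[1,1], I[1,2], I[3,4], I[5,5]^2.
μ_θ-semistable layers: μ^(1)=30; μ^(2)=16; μ^(3)=-12; μ^(4)=-19; μ^(5)=-26

((0, 0, 0, 0, 2); (0, 1, 0, 0, 0); (0, 0, 0, 1, 0); (2, 0, 0, 0, 0); (0, 0, 1, 0, 0))


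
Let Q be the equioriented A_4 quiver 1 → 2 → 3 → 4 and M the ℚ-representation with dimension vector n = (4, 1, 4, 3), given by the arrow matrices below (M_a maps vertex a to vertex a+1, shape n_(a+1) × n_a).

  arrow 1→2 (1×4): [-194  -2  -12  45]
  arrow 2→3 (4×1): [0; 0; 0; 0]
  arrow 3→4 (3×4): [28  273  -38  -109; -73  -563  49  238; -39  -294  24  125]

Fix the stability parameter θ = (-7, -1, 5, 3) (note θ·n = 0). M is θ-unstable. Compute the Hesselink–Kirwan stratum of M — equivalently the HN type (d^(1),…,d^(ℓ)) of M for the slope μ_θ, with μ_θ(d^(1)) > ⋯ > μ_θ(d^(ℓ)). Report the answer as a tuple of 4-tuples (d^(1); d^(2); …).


Barcode: M ≅ I[1,1]^3, I[1,2], I[3,3], I[3,4]^3. HN layers by μ_θ (4 steps, strictly decreasing):
  μ^(1)=5; μ^(2)=4; μ^(3)=-1; μ^(4)=-7

((0, 0, 1, 0); (0, 0, 3, 3); (0, 1, 0, 0); (4, 0, 0, 0))


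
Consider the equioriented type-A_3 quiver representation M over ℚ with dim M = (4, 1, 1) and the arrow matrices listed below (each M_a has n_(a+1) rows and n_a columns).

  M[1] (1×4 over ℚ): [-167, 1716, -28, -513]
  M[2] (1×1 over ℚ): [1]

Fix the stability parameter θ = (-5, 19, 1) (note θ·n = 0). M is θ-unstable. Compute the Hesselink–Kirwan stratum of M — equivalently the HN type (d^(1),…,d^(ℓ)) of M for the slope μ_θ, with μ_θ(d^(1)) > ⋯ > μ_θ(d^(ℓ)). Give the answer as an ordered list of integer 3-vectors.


Barcode: M ≅ I[1,1]^3, I[1,3]. HN layers by μ_θ (2 steps, strictly decreasing):
  μ^(1)=10; μ^(2)=-5

((0, 1, 1); (4, 0, 0))


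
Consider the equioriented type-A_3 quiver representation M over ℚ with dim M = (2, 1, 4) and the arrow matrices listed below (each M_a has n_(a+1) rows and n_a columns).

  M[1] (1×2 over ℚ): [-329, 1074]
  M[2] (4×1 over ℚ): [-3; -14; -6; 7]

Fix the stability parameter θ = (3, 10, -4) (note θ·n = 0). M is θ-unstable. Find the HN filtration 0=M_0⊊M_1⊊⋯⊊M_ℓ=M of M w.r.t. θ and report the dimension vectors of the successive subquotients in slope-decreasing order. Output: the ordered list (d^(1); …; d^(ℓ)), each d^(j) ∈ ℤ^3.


Barcode: M ≅ I[1,1], I[1,3], I[3,3]^3. HN layers by μ_θ (2 steps, strictly decreasing):
  μ^(1)=3; μ^(2)=-4

((2, 1, 1); (0, 0, 3))


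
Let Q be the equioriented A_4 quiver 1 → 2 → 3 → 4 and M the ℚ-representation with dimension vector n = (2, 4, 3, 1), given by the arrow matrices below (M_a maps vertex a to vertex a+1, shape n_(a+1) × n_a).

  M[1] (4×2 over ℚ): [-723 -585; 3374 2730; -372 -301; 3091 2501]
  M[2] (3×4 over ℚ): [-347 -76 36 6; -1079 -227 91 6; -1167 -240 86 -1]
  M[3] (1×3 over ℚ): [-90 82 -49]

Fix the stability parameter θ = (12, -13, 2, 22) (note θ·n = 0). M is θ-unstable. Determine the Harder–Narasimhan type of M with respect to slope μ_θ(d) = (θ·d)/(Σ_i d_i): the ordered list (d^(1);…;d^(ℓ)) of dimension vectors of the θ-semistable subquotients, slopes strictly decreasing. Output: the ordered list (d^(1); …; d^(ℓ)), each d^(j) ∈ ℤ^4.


Barcode: M ≅ I[1,3], I[1,4], I[2,2], I[2,3]. HN layers by μ_θ (4 steps, strictly decreasing):
  μ^(1)=22; μ^(2)=2; μ^(3)=-1/2; μ^(4)=-13

((0, 0, 0, 1); (0, 0, 3, 0); (2, 2, 0, 0); (0, 2, 0, 0))


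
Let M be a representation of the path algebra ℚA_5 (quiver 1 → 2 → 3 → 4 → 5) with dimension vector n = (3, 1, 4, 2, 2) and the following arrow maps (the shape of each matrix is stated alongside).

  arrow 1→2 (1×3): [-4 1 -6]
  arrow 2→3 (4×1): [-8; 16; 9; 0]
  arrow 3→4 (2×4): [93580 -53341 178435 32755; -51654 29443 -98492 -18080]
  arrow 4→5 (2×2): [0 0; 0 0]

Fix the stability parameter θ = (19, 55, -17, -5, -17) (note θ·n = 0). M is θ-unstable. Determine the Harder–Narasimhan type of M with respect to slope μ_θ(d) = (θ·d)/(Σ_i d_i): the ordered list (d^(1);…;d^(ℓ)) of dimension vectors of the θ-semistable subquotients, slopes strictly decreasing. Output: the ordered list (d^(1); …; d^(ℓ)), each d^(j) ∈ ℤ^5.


Via rank(M_{q-1}∘⋯∘M_p): M ≅ I[1,1]^2, I[1,4], I[3,3]^2, I[3,4], I[5,5]^2.
μ_θ-semistable layers: μ^(1)=19; μ^(2)=13; μ^(3)=-5; μ^(4)=-17

((2, 0, 0, 0, 0); (1, 1, 1, 1, 0); (0, 0, 0, 1, 0); (0, 0, 3, 0, 2))


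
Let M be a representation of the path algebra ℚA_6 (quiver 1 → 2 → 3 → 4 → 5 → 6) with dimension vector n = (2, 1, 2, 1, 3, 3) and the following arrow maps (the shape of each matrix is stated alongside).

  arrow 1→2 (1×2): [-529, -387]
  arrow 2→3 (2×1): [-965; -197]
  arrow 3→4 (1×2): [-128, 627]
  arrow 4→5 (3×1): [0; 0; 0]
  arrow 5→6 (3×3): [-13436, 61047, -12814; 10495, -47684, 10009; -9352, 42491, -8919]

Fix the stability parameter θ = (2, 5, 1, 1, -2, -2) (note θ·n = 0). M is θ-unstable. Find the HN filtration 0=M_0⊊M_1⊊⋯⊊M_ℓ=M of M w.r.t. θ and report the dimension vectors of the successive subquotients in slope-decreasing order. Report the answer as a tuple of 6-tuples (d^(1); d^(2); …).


Barcode: M ≅ I[1,1], I[1,4], I[3,3], I[5,6]^3. HN layers by μ_θ (4 steps, strictly decreasing):
  μ^(1)=7/3; μ^(2)=2; μ^(3)=1; μ^(4)=-2

((0, 1, 1, 1, 0, 0); (2, 0, 0, 0, 0, 0); (0, 0, 1, 0, 0, 0); (0, 0, 0, 0, 3, 3))


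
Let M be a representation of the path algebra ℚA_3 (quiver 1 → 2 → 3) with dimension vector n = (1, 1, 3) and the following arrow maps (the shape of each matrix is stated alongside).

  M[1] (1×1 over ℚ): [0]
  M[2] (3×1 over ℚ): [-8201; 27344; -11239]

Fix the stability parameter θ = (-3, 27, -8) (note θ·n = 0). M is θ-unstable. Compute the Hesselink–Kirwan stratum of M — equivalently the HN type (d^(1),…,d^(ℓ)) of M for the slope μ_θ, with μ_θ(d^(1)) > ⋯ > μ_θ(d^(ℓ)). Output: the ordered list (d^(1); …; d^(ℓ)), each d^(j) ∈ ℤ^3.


Interval decomposition of M: I[1,1], I[2,3], I[3,3]^2.
HN type (ℓ=3): μ^(1)=19/2; μ^(2)=-3; μ^(3)=-8

((0, 1, 1); (1, 0, 0); (0, 0, 2))


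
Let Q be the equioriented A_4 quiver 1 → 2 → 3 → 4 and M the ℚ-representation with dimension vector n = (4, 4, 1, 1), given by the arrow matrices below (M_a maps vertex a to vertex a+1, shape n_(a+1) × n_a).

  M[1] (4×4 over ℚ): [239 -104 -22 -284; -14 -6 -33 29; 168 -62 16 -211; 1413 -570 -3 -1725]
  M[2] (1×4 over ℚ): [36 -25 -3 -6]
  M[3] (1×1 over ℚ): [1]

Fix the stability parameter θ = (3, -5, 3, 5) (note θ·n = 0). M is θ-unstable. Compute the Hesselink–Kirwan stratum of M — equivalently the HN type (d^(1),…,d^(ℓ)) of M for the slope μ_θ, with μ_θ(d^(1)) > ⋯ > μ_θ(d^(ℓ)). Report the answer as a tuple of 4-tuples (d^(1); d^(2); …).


Barcode: M ≅ I[1,1], I[1,2]^2, I[1,4], I[2,2]. HN layers by μ_θ (4 steps, strictly decreasing):
  μ^(1)=5; μ^(2)=3; μ^(3)=-1; μ^(4)=-5

((0, 0, 0, 1); (1, 0, 1, 0); (3, 3, 0, 0); (0, 1, 0, 0))


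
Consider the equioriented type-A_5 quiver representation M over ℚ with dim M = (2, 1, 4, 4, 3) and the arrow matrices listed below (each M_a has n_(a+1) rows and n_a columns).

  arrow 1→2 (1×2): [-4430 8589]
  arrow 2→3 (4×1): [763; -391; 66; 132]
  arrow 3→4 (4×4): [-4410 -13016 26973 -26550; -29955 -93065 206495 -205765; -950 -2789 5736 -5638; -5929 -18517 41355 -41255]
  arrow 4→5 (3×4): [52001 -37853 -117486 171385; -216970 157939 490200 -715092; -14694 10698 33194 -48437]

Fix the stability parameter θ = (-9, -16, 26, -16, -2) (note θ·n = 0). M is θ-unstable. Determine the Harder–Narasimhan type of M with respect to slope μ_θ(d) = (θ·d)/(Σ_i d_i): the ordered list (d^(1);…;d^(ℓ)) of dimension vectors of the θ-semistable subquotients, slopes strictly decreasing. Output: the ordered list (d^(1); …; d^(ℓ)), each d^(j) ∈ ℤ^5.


Via rank(M_{q-1}∘⋯∘M_p): M ≅ I[1,1], I[1,4], I[3,3], I[3,5]^2, I[4,5].
μ_θ-semistable layers: μ^(1)=26; μ^(2)=5; μ^(3)=8/3; μ^(4)=-2; μ^(5)=-9; μ^(6)=-25/2; μ^(7)=-16

((0, 0, 1, 0, 0); (0, 0, 1, 1, 0); (0, 0, 2, 2, 2); (0, 0, 0, 0, 1); (1, 0, 0, 0, 0); (1, 1, 0, 0, 0); (0, 0, 0, 1, 0))


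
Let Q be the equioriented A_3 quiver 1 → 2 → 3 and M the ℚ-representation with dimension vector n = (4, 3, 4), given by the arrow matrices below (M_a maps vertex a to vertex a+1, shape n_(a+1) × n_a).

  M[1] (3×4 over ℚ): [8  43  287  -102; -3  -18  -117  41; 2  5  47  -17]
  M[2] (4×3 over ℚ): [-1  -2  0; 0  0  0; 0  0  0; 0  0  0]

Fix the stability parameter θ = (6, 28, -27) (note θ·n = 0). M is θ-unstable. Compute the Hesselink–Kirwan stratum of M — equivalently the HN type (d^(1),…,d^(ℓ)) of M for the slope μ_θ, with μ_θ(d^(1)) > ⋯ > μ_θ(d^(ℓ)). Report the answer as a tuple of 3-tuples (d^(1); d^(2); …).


Interval decomposition of M: I[1,1], I[1,2]^2, I[1,3], I[3,3]^3.
HN type (ℓ=4): μ^(1)=28; μ^(2)=6; μ^(3)=7/3; μ^(4)=-27

((0, 2, 0); (3, 0, 0); (1, 1, 1); (0, 0, 3))


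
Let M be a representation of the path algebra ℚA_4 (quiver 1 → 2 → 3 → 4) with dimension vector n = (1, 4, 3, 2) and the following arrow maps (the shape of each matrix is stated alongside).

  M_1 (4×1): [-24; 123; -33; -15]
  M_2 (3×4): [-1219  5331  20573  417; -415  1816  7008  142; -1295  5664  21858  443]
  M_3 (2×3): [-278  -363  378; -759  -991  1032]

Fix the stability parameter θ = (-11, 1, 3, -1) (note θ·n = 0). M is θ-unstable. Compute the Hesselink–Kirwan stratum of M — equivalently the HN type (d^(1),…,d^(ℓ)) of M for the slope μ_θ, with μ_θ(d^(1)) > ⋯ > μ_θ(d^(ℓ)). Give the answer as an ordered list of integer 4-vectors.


Via rank(M_{q-1}∘⋯∘M_p): M ≅ I[1,4], I[2,2], I[2,3], I[2,4].
μ_θ-semistable layers: μ^(1)=3; μ^(2)=1; μ^(3)=-11

((0, 0, 1, 0); (0, 4, 2, 2); (1, 0, 0, 0))


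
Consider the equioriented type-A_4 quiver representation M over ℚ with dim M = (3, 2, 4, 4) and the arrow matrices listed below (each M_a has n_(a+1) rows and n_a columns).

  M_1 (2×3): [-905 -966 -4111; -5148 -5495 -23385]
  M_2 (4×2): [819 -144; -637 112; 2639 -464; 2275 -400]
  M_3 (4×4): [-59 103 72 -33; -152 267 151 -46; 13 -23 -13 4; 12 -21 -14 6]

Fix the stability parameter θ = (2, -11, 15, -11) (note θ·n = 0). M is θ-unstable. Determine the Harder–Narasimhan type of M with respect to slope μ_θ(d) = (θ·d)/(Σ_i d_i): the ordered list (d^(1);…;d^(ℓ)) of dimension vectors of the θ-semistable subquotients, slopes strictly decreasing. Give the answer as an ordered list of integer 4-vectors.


Barcode: M ≅ I[1,1], I[1,2], I[1,4], I[3,4]^3. HN layers by μ_θ (2 steps, strictly decreasing):
  μ^(1)=2; μ^(2)=-9/2

((1, 0, 4, 4); (2, 2, 0, 0))


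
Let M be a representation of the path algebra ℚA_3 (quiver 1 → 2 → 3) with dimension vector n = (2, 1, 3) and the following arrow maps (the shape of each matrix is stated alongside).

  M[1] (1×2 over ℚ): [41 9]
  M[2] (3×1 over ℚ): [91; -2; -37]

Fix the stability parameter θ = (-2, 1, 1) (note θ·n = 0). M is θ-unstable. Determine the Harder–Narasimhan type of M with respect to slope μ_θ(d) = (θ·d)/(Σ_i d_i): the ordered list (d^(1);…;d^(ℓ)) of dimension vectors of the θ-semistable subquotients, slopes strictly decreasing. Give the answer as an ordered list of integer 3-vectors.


Interval decomposition of M: I[1,1], I[1,3], I[3,3]^2.
HN type (ℓ=2): μ^(1)=1; μ^(2)=-2

((0, 1, 3); (2, 0, 0))


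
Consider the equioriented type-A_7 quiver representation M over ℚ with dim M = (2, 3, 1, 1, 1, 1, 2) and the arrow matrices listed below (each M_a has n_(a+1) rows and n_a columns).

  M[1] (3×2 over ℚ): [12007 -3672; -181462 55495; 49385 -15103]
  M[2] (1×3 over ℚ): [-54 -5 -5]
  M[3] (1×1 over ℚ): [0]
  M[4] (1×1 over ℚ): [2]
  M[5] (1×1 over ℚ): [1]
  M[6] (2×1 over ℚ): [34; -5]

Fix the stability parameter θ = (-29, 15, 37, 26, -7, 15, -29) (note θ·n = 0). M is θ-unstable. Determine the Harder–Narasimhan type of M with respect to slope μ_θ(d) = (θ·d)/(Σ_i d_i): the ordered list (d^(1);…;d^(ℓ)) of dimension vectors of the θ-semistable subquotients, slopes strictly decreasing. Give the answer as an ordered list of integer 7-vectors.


Interval decomposition of M: I[1,2], I[1,3], I[2,2], I[4,7], I[7,7].
HN type (ℓ=4): μ^(1)=37; μ^(2)=15; μ^(3)=5/4; μ^(4)=-29

((0, 0, 1, 0, 0, 0, 0); (0, 3, 0, 0, 0, 0, 0); (0, 0, 0, 1, 1, 1, 1); (2, 0, 0, 0, 0, 0, 1))


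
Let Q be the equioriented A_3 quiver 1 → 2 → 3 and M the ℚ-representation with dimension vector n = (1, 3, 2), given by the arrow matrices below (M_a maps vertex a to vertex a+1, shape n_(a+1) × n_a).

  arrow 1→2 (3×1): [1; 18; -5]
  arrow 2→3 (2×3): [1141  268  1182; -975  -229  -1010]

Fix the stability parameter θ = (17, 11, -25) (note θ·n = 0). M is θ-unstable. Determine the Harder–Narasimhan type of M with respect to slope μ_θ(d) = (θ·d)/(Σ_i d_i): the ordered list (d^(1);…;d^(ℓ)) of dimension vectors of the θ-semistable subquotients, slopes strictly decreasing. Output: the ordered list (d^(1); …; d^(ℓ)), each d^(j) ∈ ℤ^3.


Barcode: M ≅ I[1,3], I[2,2], I[2,3]. HN layers by μ_θ (3 steps, strictly decreasing):
  μ^(1)=11; μ^(2)=1; μ^(3)=-7

((0, 1, 0); (1, 1, 1); (0, 1, 1))


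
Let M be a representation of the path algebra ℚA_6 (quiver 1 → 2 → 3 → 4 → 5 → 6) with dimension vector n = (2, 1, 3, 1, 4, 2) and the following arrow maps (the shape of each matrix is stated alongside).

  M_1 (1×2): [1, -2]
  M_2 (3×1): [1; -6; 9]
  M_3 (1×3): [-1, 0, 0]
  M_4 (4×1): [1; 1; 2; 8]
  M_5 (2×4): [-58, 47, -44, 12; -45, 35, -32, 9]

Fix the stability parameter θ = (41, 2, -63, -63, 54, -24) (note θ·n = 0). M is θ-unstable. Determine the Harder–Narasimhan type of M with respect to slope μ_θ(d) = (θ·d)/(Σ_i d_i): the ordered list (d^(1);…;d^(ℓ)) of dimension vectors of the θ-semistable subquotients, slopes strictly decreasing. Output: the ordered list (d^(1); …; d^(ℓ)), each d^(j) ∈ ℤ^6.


Interval decomposition of M: I[1,1], I[1,6], I[3,3]^2, I[5,5]^2, I[5,6].
HN type (ℓ=5): μ^(1)=54; μ^(2)=41; μ^(3)=15; μ^(4)=-83/4; μ^(5)=-63

((0, 0, 0, 0, 2, 0); (1, 0, 0, 0, 0, 0); (0, 0, 0, 0, 2, 2); (1, 1, 1, 1, 0, 0); (0, 0, 2, 0, 0, 0))


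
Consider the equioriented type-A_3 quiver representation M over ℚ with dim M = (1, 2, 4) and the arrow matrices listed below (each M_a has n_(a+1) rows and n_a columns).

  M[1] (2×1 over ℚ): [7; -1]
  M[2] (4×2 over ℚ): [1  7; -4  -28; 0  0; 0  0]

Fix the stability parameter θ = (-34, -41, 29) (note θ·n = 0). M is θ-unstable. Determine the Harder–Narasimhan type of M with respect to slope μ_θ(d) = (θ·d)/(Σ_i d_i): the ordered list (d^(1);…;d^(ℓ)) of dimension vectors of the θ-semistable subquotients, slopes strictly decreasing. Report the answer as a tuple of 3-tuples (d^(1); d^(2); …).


Via rank(M_{q-1}∘⋯∘M_p): M ≅ I[1,2], I[2,3], I[3,3]^3.
μ_θ-semistable layers: μ^(1)=29; μ^(2)=-75/2; μ^(3)=-41

((0, 0, 4); (1, 1, 0); (0, 1, 0))


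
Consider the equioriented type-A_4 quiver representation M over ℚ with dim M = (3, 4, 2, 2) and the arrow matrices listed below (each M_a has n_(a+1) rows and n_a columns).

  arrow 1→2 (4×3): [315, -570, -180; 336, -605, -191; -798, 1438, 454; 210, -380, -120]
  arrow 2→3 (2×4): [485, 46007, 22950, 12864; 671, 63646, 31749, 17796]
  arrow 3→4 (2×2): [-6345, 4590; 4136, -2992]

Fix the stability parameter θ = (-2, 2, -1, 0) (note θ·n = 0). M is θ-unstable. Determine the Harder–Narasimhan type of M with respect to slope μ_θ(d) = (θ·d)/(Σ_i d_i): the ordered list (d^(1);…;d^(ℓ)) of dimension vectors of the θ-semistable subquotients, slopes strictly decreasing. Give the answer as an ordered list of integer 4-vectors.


Via rank(M_{q-1}∘⋯∘M_p): M ≅ I[1,1], I[1,3], I[1,4], I[2,2]^2, I[4,4].
μ_θ-semistable layers: μ^(1)=2; μ^(2)=1/2; μ^(3)=1/3; μ^(4)=0; μ^(5)=-2

((0, 2, 0, 0); (0, 1, 1, 0); (0, 1, 1, 1); (0, 0, 0, 1); (3, 0, 0, 0))


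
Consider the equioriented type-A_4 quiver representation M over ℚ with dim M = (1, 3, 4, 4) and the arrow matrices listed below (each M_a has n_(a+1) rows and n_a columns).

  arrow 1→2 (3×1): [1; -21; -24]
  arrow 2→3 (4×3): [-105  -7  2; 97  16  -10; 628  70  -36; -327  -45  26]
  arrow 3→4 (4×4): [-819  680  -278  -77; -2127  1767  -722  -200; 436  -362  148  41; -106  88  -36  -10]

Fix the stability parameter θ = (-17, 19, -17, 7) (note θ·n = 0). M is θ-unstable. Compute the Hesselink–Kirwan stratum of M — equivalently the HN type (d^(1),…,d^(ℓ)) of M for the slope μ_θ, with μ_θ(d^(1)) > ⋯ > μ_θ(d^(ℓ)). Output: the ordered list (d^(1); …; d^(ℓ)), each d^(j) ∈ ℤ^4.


Via rank(M_{q-1}∘⋯∘M_p): M ≅ I[1,4], I[2,4]^2, I[3,3], I[4,4].
μ_θ-semistable layers: μ^(1)=7; μ^(2)=1; μ^(3)=-17

((0, 0, 0, 4); (0, 3, 3, 0); (1, 0, 1, 0))


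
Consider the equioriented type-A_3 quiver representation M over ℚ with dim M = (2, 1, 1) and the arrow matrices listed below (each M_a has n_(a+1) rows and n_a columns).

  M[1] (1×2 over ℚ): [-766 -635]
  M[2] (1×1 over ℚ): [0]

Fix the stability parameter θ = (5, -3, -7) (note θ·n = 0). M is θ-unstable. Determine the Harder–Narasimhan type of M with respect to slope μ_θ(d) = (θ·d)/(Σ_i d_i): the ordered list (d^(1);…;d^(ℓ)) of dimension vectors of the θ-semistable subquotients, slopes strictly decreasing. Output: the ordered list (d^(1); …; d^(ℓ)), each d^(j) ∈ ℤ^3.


Interval decomposition of M: I[1,1], I[1,2], I[3,3].
HN type (ℓ=3): μ^(1)=5; μ^(2)=1; μ^(3)=-7

((1, 0, 0); (1, 1, 0); (0, 0, 1))


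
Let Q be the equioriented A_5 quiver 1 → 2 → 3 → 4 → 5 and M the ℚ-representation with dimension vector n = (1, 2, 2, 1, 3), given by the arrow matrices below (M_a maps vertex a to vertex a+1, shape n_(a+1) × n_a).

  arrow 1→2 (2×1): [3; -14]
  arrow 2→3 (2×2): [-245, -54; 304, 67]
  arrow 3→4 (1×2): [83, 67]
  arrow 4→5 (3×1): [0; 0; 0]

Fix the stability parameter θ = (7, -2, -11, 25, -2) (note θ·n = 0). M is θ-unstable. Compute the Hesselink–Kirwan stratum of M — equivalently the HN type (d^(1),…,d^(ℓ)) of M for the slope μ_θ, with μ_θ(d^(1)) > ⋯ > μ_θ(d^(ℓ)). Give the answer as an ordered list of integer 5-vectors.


Interval decomposition of M: I[1,4], I[2,3], I[5,5]^3.
HN type (ℓ=3): μ^(1)=25; μ^(2)=-2; μ^(3)=-13/2

((0, 0, 0, 1, 0); (1, 1, 1, 0, 3); (0, 1, 1, 0, 0))


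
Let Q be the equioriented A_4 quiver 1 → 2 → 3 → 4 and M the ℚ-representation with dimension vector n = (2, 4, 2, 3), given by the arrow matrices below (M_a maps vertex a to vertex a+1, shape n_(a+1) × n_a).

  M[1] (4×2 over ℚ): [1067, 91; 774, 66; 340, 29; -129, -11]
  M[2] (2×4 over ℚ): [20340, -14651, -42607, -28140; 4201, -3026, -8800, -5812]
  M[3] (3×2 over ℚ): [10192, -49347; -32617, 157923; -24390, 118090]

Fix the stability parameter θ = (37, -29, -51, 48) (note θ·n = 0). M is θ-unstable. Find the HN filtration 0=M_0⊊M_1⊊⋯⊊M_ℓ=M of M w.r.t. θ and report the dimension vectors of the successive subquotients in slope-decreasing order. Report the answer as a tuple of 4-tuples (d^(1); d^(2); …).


Via rank(M_{q-1}∘⋯∘M_p): M ≅ I[1,4]^2, I[2,2]^2, I[4,4].
μ_θ-semistable layers: μ^(1)=48; μ^(2)=-43/3; μ^(3)=-29

((0, 0, 0, 3); (2, 2, 2, 0); (0, 2, 0, 0))


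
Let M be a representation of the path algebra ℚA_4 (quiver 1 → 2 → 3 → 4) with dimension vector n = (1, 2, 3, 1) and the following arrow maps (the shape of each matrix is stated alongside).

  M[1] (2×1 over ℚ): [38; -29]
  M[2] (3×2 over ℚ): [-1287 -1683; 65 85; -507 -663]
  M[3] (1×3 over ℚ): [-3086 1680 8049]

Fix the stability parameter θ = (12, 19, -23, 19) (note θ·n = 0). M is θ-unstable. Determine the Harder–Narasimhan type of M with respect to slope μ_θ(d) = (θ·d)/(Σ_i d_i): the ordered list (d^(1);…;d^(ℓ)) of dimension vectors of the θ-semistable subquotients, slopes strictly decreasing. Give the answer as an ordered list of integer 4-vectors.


Interval decomposition of M: I[1,4], I[2,2], I[3,3]^2.
HN type (ℓ=3): μ^(1)=19; μ^(2)=8/3; μ^(3)=-23

((0, 1, 0, 1); (1, 1, 1, 0); (0, 0, 2, 0))


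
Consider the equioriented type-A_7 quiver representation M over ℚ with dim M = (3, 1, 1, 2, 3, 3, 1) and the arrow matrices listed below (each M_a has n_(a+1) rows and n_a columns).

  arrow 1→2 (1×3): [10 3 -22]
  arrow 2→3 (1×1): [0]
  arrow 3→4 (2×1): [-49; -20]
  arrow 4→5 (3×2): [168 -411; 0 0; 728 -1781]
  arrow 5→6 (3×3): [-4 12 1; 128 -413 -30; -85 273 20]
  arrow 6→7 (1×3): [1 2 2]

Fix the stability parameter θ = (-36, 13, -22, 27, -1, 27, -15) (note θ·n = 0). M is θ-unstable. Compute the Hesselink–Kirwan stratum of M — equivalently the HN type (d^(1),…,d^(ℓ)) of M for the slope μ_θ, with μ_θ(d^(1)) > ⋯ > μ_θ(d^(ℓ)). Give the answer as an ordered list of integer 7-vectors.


Interval decomposition of M: I[1,1]^2, I[1,2], I[3,7], I[4,4], I[5,6]^2.
HN type (ℓ=6): μ^(1)=27; μ^(2)=13; μ^(3)=19/2; μ^(4)=-1; μ^(5)=-22; μ^(6)=-36

((0, 0, 0, 1, 0, 2, 0); (0, 1, 0, 0, 0, 0, 0); (0, 0, 0, 1, 1, 1, 1); (0, 0, 0, 0, 2, 0, 0); (0, 0, 1, 0, 0, 0, 0); (3, 0, 0, 0, 0, 0, 0))


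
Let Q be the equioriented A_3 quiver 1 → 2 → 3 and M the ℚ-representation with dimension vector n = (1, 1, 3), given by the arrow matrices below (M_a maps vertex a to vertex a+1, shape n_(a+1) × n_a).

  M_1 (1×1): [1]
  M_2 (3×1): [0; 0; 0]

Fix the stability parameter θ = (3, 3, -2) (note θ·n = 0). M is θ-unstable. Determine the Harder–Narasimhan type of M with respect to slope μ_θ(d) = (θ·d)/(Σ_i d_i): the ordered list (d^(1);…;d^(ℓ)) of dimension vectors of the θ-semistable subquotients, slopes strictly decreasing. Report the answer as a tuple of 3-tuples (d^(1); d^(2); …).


Interval decomposition of M: I[1,2], I[3,3]^3.
HN type (ℓ=2): μ^(1)=3; μ^(2)=-2

((1, 1, 0); (0, 0, 3))


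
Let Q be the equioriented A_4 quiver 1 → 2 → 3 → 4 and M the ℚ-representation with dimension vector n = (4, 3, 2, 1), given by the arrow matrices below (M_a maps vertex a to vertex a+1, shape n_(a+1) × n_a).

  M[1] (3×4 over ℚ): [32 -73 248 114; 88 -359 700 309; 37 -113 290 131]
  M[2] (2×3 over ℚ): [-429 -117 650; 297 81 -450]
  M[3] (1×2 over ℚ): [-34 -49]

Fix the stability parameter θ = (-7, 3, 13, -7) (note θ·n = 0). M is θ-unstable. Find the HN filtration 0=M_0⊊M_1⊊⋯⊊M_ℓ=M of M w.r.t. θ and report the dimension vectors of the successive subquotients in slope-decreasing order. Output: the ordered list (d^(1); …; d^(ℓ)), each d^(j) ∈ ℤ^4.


Barcode: M ≅ I[1,1], I[1,2]^2, I[1,4], I[3,3]. HN layers by μ_θ (3 steps, strictly decreasing):
  μ^(1)=13; μ^(2)=3; μ^(3)=-7

((0, 0, 1, 0); (0, 3, 1, 1); (4, 0, 0, 0))


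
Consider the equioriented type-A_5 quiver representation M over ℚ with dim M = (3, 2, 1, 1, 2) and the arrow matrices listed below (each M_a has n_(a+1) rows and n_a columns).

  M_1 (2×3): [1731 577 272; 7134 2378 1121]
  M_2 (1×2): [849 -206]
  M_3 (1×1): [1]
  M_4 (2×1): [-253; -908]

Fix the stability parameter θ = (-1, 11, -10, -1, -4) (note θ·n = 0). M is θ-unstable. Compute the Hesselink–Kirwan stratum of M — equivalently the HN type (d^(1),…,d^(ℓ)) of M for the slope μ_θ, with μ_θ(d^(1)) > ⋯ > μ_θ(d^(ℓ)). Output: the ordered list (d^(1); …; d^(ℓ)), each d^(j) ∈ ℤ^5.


Via rank(M_{q-1}∘⋯∘M_p): M ≅ I[1,1], I[1,2], I[1,5], I[5,5].
μ_θ-semistable layers: μ^(1)=11; μ^(2)=-1; μ^(3)=-4

((0, 1, 0, 0, 0); (3, 1, 1, 1, 1); (0, 0, 0, 0, 1))


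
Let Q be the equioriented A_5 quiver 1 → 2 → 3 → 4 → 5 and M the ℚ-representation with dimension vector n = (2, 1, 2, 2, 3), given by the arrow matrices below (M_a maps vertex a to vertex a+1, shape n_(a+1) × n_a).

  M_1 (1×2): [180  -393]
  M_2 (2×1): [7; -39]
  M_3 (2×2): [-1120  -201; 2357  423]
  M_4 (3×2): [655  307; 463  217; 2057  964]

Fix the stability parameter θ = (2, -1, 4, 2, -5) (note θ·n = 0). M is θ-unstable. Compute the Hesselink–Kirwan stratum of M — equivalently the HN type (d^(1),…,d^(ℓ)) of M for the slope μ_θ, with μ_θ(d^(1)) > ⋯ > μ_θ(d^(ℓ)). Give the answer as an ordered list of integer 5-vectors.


Via rank(M_{q-1}∘⋯∘M_p): M ≅ I[1,1], I[1,5], I[3,5], I[5,5].
μ_θ-semistable layers: μ^(1)=2; μ^(2)=2/5; μ^(3)=1/3; μ^(4)=-5

((1, 0, 0, 0, 0); (1, 1, 1, 1, 1); (0, 0, 1, 1, 1); (0, 0, 0, 0, 1))


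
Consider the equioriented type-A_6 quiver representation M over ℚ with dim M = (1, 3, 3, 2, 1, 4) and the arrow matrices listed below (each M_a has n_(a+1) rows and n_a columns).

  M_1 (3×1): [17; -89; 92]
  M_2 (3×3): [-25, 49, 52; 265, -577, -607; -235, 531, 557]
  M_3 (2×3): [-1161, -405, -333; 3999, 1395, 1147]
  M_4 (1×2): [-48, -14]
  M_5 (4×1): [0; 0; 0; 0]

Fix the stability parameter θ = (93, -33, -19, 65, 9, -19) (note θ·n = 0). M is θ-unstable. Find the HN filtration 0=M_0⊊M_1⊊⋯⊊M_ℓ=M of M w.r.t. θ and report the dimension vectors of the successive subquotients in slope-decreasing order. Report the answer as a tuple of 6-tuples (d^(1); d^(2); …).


Interval decomposition of M: I[1,5], I[2,2], I[2,3], I[3,3], I[4,4], I[6,6]^4.
HN type (ℓ=5): μ^(1)=65; μ^(2)=37; μ^(3)=41/3; μ^(4)=-19; μ^(5)=-33

((0, 0, 0, 1, 0, 0); (0, 0, 0, 1, 1, 0); (1, 1, 1, 0, 0, 0); (0, 0, 2, 0, 0, 4); (0, 2, 0, 0, 0, 0))


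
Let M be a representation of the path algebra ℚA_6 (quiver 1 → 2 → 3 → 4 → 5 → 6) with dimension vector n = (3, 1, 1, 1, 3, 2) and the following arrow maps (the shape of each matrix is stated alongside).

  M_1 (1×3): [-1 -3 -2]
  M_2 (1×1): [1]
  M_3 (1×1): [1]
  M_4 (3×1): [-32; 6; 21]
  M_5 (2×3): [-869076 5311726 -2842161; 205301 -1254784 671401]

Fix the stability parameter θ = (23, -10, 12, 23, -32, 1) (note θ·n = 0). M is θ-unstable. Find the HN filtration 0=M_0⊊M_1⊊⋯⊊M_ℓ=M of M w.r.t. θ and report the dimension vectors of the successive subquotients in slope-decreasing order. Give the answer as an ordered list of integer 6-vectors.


Via rank(M_{q-1}∘⋯∘M_p): M ≅ I[1,1]^2, I[1,6], I[5,5], I[5,6].
μ_θ-semistable layers: μ^(1)=23; μ^(2)=17/6; μ^(3)=1; μ^(4)=-32

((2, 0, 0, 0, 0, 0); (1, 1, 1, 1, 1, 1); (0, 0, 0, 0, 0, 1); (0, 0, 0, 0, 2, 0))


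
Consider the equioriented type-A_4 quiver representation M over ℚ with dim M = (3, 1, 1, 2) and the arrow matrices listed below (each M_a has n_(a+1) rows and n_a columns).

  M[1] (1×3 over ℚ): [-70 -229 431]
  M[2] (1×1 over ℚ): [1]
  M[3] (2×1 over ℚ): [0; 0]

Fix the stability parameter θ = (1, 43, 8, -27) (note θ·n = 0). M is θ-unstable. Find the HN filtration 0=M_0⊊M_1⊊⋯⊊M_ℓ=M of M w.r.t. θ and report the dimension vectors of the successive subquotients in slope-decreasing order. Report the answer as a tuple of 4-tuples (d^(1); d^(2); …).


Via rank(M_{q-1}∘⋯∘M_p): M ≅ I[1,1]^2, I[1,3], I[4,4]^2.
μ_θ-semistable layers: μ^(1)=51/2; μ^(2)=1; μ^(3)=-27

((0, 1, 1, 0); (3, 0, 0, 0); (0, 0, 0, 2))


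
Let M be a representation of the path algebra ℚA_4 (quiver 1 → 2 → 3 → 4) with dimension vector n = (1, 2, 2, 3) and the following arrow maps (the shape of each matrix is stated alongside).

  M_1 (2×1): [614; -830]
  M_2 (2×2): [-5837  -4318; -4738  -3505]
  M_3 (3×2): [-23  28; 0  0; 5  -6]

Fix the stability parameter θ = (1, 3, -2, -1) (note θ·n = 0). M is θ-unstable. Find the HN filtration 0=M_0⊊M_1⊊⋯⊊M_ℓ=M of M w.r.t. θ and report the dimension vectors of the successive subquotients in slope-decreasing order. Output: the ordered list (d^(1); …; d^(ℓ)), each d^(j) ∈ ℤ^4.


Interval decomposition of M: I[1,4], I[2,4], I[4,4].
HN type (ℓ=3): μ^(1)=1/4; μ^(2)=0; μ^(3)=-1

((1, 1, 1, 1); (0, 1, 1, 1); (0, 0, 0, 1))


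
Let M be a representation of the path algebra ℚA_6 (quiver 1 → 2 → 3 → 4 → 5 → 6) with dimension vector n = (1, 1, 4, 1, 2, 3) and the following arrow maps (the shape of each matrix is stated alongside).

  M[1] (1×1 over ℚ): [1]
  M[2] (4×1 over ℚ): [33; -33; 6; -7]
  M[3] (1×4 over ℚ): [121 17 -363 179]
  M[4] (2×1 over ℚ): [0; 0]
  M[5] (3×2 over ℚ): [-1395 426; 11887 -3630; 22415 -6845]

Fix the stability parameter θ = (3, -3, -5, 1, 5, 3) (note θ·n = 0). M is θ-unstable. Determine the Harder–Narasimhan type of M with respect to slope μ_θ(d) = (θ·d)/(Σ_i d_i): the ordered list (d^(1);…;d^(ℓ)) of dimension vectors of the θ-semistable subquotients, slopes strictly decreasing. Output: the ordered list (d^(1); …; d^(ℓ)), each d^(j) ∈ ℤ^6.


Interval decomposition of M: I[1,4], I[3,3]^3, I[5,6]^2, I[6,6].
HN type (ℓ=5): μ^(1)=4; μ^(2)=3; μ^(3)=1; μ^(4)=-5/3; μ^(5)=-5

((0, 0, 0, 0, 2, 2); (0, 0, 0, 0, 0, 1); (0, 0, 0, 1, 0, 0); (1, 1, 1, 0, 0, 0); (0, 0, 3, 0, 0, 0))
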